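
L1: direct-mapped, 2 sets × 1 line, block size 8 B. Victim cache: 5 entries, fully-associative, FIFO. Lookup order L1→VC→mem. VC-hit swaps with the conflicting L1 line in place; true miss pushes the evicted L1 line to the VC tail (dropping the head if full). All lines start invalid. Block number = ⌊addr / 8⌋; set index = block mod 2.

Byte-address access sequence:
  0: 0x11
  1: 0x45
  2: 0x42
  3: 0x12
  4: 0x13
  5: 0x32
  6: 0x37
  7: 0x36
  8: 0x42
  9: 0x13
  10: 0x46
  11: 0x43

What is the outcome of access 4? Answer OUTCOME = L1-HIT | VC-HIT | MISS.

OUTCOME = L1-HIT

0: 0x11 (blk 2, set 0) → MISS  vc=[]
1: 0x45 (blk 8, set 0) → MISS  vc=[2]
2: 0x42 (blk 8, set 0) → L1-HIT  vc=[2]
3: 0x12 (blk 2, set 0) → VC-HIT  vc=[8]
4: 0x13 (blk 2, set 0) → L1-HIT  vc=[8]
5: 0x32 (blk 6, set 0) → MISS  vc=[8, 2]
6: 0x37 (blk 6, set 0) → L1-HIT  vc=[8, 2]
7: 0x36 (blk 6, set 0) → L1-HIT  vc=[8, 2]
8: 0x42 (blk 8, set 0) → VC-HIT  vc=[6, 2]
9: 0x13 (blk 2, set 0) → VC-HIT  vc=[6, 8]
10: 0x46 (blk 8, set 0) → VC-HIT  vc=[6, 2]
11: 0x43 (blk 8, set 0) → L1-HIT  vc=[6, 2]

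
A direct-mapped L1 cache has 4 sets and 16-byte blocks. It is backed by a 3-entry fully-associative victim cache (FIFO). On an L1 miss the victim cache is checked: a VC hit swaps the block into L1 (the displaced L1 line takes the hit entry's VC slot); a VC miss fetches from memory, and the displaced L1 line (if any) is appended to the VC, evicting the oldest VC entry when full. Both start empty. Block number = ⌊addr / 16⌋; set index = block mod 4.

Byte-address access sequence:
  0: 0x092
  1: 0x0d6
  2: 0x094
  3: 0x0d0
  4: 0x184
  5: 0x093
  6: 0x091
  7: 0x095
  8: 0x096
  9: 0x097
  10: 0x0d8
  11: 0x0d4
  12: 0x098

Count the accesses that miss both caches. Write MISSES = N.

0: 0x92 (blk 9, set 1) → MISS  vc=[]
1: 0xd6 (blk 13, set 1) → MISS  vc=[9]
2: 0x94 (blk 9, set 1) → VC-HIT  vc=[13]
3: 0xd0 (blk 13, set 1) → VC-HIT  vc=[9]
4: 0x184 (blk 24, set 0) → MISS  vc=[9]
5: 0x93 (blk 9, set 1) → VC-HIT  vc=[13]
6: 0x91 (blk 9, set 1) → L1-HIT  vc=[13]
7: 0x95 (blk 9, set 1) → L1-HIT  vc=[13]
8: 0x96 (blk 9, set 1) → L1-HIT  vc=[13]
9: 0x97 (blk 9, set 1) → L1-HIT  vc=[13]
10: 0xd8 (blk 13, set 1) → VC-HIT  vc=[9]
11: 0xd4 (blk 13, set 1) → L1-HIT  vc=[9]
12: 0x98 (blk 9, set 1) → VC-HIT  vc=[13]

MISSES = 3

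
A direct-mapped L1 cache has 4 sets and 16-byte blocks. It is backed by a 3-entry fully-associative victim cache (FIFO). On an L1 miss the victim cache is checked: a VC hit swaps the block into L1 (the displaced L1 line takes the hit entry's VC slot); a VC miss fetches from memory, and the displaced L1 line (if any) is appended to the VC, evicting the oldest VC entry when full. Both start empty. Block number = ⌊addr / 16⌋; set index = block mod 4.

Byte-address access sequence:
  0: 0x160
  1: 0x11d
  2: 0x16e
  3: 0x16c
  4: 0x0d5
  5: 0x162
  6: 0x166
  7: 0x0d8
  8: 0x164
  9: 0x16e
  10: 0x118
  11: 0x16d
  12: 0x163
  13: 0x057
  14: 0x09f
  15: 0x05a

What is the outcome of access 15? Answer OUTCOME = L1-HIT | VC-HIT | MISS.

OUTCOME = VC-HIT

  [0] addr=0x160 blk=22 s=2: MISS | VC []
  [1] addr=0x11d blk=17 s=1: MISS | VC []
  [2] addr=0x16e blk=22 s=2: L1-HIT | VC []
  [3] addr=0x16c blk=22 s=2: L1-HIT | VC []
  [4] addr=0xd5 blk=13 s=1: MISS | VC [17]
  [5] addr=0x162 blk=22 s=2: L1-HIT | VC [17]
  [6] addr=0x166 blk=22 s=2: L1-HIT | VC [17]
  [7] addr=0xd8 blk=13 s=1: L1-HIT | VC [17]
  [8] addr=0x164 blk=22 s=2: L1-HIT | VC [17]
  [9] addr=0x16e blk=22 s=2: L1-HIT | VC [17]
  [10] addr=0x118 blk=17 s=1: VC-HIT | VC [13]
  [11] addr=0x16d blk=22 s=2: L1-HIT | VC [13]
  [12] addr=0x163 blk=22 s=2: L1-HIT | VC [13]
  [13] addr=0x57 blk=5 s=1: MISS | VC [13, 17]
  [14] addr=0x9f blk=9 s=1: MISS | VC [13, 17, 5]
  [15] addr=0x5a blk=5 s=1: VC-HIT | VC [13, 17, 9]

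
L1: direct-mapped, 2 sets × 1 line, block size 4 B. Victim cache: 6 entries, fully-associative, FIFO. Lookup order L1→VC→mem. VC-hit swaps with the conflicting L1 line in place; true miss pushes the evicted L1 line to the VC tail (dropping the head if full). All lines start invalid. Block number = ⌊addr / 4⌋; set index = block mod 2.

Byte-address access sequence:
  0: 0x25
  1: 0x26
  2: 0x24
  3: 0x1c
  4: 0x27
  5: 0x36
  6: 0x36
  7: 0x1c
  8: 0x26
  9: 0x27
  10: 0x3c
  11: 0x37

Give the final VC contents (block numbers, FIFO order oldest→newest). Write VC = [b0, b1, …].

VC = [15, 7, 9]

#0 0x25→b9/s1 MISS; vc=[]
#1 0x26→b9/s1 L1-HIT; vc=[]
#2 0x24→b9/s1 L1-HIT; vc=[]
#3 0x1c→b7/s1 MISS; vc=[9]
#4 0x27→b9/s1 VC-HIT; vc=[7]
#5 0x36→b13/s1 MISS; vc=[7,9]
#6 0x36→b13/s1 L1-HIT; vc=[7,9]
#7 0x1c→b7/s1 VC-HIT; vc=[13,9]
#8 0x26→b9/s1 VC-HIT; vc=[13,7]
#9 0x27→b9/s1 L1-HIT; vc=[13,7]
#10 0x3c→b15/s1 MISS; vc=[13,7,9]
#11 0x37→b13/s1 VC-HIT; vc=[15,7,9]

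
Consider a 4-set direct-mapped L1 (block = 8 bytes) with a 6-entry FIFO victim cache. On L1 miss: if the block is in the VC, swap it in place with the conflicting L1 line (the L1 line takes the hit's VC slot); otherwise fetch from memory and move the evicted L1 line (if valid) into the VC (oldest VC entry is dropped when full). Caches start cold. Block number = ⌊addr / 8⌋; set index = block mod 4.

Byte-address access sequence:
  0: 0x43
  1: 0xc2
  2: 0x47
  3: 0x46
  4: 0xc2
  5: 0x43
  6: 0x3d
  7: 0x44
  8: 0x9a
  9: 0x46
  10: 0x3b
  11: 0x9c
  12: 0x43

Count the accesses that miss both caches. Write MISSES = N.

0: 0x43 (blk 8, set 0) → MISS  vc=[]
1: 0xc2 (blk 24, set 0) → MISS  vc=[8]
2: 0x47 (blk 8, set 0) → VC-HIT  vc=[24]
3: 0x46 (blk 8, set 0) → L1-HIT  vc=[24]
4: 0xc2 (blk 24, set 0) → VC-HIT  vc=[8]
5: 0x43 (blk 8, set 0) → VC-HIT  vc=[24]
6: 0x3d (blk 7, set 3) → MISS  vc=[24]
7: 0x44 (blk 8, set 0) → L1-HIT  vc=[24]
8: 0x9a (blk 19, set 3) → MISS  vc=[24, 7]
9: 0x46 (blk 8, set 0) → L1-HIT  vc=[24, 7]
10: 0x3b (blk 7, set 3) → VC-HIT  vc=[24, 19]
11: 0x9c (blk 19, set 3) → VC-HIT  vc=[24, 7]
12: 0x43 (blk 8, set 0) → L1-HIT  vc=[24, 7]

MISSES = 4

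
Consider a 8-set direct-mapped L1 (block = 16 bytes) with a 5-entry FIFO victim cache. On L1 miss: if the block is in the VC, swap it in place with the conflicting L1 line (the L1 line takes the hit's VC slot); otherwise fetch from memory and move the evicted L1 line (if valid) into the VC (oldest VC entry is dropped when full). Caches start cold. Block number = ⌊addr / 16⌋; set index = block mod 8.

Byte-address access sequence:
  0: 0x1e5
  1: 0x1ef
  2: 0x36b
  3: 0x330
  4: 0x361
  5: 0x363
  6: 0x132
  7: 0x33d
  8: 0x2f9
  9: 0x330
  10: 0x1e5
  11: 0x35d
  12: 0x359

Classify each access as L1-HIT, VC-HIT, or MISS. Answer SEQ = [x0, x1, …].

0: 0x1e5 (blk 30, set 6) → MISS  vc=[]
1: 0x1ef (blk 30, set 6) → L1-HIT  vc=[]
2: 0x36b (blk 54, set 6) → MISS  vc=[30]
3: 0x330 (blk 51, set 3) → MISS  vc=[30]
4: 0x361 (blk 54, set 6) → L1-HIT  vc=[30]
5: 0x363 (blk 54, set 6) → L1-HIT  vc=[30]
6: 0x132 (blk 19, set 3) → MISS  vc=[30, 51]
7: 0x33d (blk 51, set 3) → VC-HIT  vc=[30, 19]
8: 0x2f9 (blk 47, set 7) → MISS  vc=[30, 19]
9: 0x330 (blk 51, set 3) → L1-HIT  vc=[30, 19]
10: 0x1e5 (blk 30, set 6) → VC-HIT  vc=[54, 19]
11: 0x35d (blk 53, set 5) → MISS  vc=[54, 19]
12: 0x359 (blk 53, set 5) → L1-HIT  vc=[54, 19]

SEQ = [MISS, L1-HIT, MISS, MISS, L1-HIT, L1-HIT, MISS, VC-HIT, MISS, L1-HIT, VC-HIT, MISS, L1-HIT]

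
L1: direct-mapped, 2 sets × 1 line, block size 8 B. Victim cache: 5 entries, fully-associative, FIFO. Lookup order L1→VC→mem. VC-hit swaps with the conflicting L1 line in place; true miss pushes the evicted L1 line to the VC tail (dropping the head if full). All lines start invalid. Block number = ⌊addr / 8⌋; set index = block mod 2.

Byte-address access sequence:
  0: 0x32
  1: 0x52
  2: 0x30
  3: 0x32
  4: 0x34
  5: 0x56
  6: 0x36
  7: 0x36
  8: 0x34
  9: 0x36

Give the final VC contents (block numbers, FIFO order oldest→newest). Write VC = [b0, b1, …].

VC = [10]

#0 0x32→b6/s0 MISS; vc=[]
#1 0x52→b10/s0 MISS; vc=[6]
#2 0x30→b6/s0 VC-HIT; vc=[10]
#3 0x32→b6/s0 L1-HIT; vc=[10]
#4 0x34→b6/s0 L1-HIT; vc=[10]
#5 0x56→b10/s0 VC-HIT; vc=[6]
#6 0x36→b6/s0 VC-HIT; vc=[10]
#7 0x36→b6/s0 L1-HIT; vc=[10]
#8 0x34→b6/s0 L1-HIT; vc=[10]
#9 0x36→b6/s0 L1-HIT; vc=[10]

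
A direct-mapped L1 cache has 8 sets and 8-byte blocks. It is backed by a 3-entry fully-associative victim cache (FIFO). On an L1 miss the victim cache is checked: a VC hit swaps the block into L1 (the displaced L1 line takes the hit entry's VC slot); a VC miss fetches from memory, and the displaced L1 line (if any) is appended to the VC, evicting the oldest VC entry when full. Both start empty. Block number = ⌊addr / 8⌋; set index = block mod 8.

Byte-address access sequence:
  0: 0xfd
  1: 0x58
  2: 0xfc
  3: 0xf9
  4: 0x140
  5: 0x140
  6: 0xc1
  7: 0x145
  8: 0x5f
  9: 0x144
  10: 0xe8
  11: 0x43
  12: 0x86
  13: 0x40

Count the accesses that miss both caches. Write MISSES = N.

MISSES = 7

0: 0xfd (blk 31, set 7) → MISS  vc=[]
1: 0x58 (blk 11, set 3) → MISS  vc=[]
2: 0xfc (blk 31, set 7) → L1-HIT  vc=[]
3: 0xf9 (blk 31, set 7) → L1-HIT  vc=[]
4: 0x140 (blk 40, set 0) → MISS  vc=[]
5: 0x140 (blk 40, set 0) → L1-HIT  vc=[]
6: 0xc1 (blk 24, set 0) → MISS  vc=[40]
7: 0x145 (blk 40, set 0) → VC-HIT  vc=[24]
8: 0x5f (blk 11, set 3) → L1-HIT  vc=[24]
9: 0x144 (blk 40, set 0) → L1-HIT  vc=[24]
10: 0xe8 (blk 29, set 5) → MISS  vc=[24]
11: 0x43 (blk 8, set 0) → MISS  vc=[24, 40]
12: 0x86 (blk 16, set 0) → MISS  vc=[24, 40, 8]
13: 0x40 (blk 8, set 0) → VC-HIT  vc=[24, 40, 16]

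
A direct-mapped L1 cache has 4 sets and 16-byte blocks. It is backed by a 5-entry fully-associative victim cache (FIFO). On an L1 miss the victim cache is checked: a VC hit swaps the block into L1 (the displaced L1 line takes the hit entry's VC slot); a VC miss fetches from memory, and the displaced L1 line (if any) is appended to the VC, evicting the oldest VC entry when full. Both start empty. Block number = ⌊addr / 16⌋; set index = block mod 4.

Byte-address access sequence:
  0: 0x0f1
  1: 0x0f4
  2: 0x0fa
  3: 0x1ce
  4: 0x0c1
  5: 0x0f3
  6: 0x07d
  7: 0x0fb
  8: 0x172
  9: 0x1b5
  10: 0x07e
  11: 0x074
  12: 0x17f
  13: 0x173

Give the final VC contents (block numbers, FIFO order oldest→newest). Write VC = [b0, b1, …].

VC = [28, 27, 15, 7]

#0 0xf1→b15/s3 MISS; vc=[]
#1 0xf4→b15/s3 L1-HIT; vc=[]
#2 0xfa→b15/s3 L1-HIT; vc=[]
#3 0x1ce→b28/s0 MISS; vc=[]
#4 0xc1→b12/s0 MISS; vc=[28]
#5 0xf3→b15/s3 L1-HIT; vc=[28]
#6 0x7d→b7/s3 MISS; vc=[28,15]
#7 0xfb→b15/s3 VC-HIT; vc=[28,7]
#8 0x172→b23/s3 MISS; vc=[28,7,15]
#9 0x1b5→b27/s3 MISS; vc=[28,7,15,23]
#10 0x7e→b7/s3 VC-HIT; vc=[28,27,15,23]
#11 0x74→b7/s3 L1-HIT; vc=[28,27,15,23]
#12 0x17f→b23/s3 VC-HIT; vc=[28,27,15,7]
#13 0x173→b23/s3 L1-HIT; vc=[28,27,15,7]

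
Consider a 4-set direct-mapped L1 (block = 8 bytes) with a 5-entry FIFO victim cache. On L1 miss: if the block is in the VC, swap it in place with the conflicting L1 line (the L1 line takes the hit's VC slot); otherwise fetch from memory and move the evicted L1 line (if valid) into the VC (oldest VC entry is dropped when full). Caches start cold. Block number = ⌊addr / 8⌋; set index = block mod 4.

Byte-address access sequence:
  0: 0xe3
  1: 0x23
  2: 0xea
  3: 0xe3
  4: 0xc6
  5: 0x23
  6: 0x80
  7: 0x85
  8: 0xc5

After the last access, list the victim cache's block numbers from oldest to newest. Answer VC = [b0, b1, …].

VC = [16, 28, 4]

#0 0xe3→b28/s0 MISS; vc=[]
#1 0x23→b4/s0 MISS; vc=[28]
#2 0xea→b29/s1 MISS; vc=[28]
#3 0xe3→b28/s0 VC-HIT; vc=[4]
#4 0xc6→b24/s0 MISS; vc=[4,28]
#5 0x23→b4/s0 VC-HIT; vc=[24,28]
#6 0x80→b16/s0 MISS; vc=[24,28,4]
#7 0x85→b16/s0 L1-HIT; vc=[24,28,4]
#8 0xc5→b24/s0 VC-HIT; vc=[16,28,4]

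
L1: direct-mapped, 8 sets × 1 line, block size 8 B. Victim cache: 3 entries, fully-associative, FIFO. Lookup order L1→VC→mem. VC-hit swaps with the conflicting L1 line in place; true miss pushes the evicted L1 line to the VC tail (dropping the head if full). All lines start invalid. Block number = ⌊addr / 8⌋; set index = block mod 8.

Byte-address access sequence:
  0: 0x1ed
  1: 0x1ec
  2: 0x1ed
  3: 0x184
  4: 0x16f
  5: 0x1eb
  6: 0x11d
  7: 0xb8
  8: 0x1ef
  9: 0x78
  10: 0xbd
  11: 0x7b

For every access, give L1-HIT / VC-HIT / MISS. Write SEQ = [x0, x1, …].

0: 0x1ed (blk 61, set 5) → MISS  vc=[]
1: 0x1ec (blk 61, set 5) → L1-HIT  vc=[]
2: 0x1ed (blk 61, set 5) → L1-HIT  vc=[]
3: 0x184 (blk 48, set 0) → MISS  vc=[]
4: 0x16f (blk 45, set 5) → MISS  vc=[61]
5: 0x1eb (blk 61, set 5) → VC-HIT  vc=[45]
6: 0x11d (blk 35, set 3) → MISS  vc=[45]
7: 0xb8 (blk 23, set 7) → MISS  vc=[45]
8: 0x1ef (blk 61, set 5) → L1-HIT  vc=[45]
9: 0x78 (blk 15, set 7) → MISS  vc=[45, 23]
10: 0xbd (blk 23, set 7) → VC-HIT  vc=[45, 15]
11: 0x7b (blk 15, set 7) → VC-HIT  vc=[45, 23]

SEQ = [MISS, L1-HIT, L1-HIT, MISS, MISS, VC-HIT, MISS, MISS, L1-HIT, MISS, VC-HIT, VC-HIT]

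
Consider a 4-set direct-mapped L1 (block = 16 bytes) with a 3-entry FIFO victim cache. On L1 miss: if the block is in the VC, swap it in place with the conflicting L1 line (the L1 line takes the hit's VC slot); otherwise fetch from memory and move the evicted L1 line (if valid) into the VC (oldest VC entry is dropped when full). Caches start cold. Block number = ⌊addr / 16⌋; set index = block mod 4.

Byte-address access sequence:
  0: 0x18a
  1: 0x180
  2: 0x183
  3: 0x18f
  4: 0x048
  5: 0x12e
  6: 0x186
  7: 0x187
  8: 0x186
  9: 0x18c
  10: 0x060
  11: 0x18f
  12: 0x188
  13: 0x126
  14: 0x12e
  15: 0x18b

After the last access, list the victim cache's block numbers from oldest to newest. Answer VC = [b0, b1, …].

0: 0x18a (blk 24, set 0) → MISS  vc=[]
1: 0x180 (blk 24, set 0) → L1-HIT  vc=[]
2: 0x183 (blk 24, set 0) → L1-HIT  vc=[]
3: 0x18f (blk 24, set 0) → L1-HIT  vc=[]
4: 0x48 (blk 4, set 0) → MISS  vc=[24]
5: 0x12e (blk 18, set 2) → MISS  vc=[24]
6: 0x186 (blk 24, set 0) → VC-HIT  vc=[4]
7: 0x187 (blk 24, set 0) → L1-HIT  vc=[4]
8: 0x186 (blk 24, set 0) → L1-HIT  vc=[4]
9: 0x18c (blk 24, set 0) → L1-HIT  vc=[4]
10: 0x60 (blk 6, set 2) → MISS  vc=[4, 18]
11: 0x18f (blk 24, set 0) → L1-HIT  vc=[4, 18]
12: 0x188 (blk 24, set 0) → L1-HIT  vc=[4, 18]
13: 0x126 (blk 18, set 2) → VC-HIT  vc=[4, 6]
14: 0x12e (blk 18, set 2) → L1-HIT  vc=[4, 6]
15: 0x18b (blk 24, set 0) → L1-HIT  vc=[4, 6]

VC = [4, 6]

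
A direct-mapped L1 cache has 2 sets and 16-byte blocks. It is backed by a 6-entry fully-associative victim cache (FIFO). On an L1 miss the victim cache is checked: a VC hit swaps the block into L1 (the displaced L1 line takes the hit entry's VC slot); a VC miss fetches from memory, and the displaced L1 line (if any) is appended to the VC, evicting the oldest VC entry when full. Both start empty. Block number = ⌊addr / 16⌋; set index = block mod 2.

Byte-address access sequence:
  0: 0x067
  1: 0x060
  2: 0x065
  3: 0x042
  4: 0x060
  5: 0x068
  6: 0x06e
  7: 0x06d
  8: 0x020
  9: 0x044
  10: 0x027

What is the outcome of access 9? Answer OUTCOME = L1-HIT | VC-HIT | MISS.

OUTCOME = VC-HIT

  [0] addr=0x67 blk=6 s=0: MISS | VC []
  [1] addr=0x60 blk=6 s=0: L1-HIT | VC []
  [2] addr=0x65 blk=6 s=0: L1-HIT | VC []
  [3] addr=0x42 blk=4 s=0: MISS | VC [6]
  [4] addr=0x60 blk=6 s=0: VC-HIT | VC [4]
  [5] addr=0x68 blk=6 s=0: L1-HIT | VC [4]
  [6] addr=0x6e blk=6 s=0: L1-HIT | VC [4]
  [7] addr=0x6d blk=6 s=0: L1-HIT | VC [4]
  [8] addr=0x20 blk=2 s=0: MISS | VC [4, 6]
  [9] addr=0x44 blk=4 s=0: VC-HIT | VC [2, 6]
  [10] addr=0x27 blk=2 s=0: VC-HIT | VC [4, 6]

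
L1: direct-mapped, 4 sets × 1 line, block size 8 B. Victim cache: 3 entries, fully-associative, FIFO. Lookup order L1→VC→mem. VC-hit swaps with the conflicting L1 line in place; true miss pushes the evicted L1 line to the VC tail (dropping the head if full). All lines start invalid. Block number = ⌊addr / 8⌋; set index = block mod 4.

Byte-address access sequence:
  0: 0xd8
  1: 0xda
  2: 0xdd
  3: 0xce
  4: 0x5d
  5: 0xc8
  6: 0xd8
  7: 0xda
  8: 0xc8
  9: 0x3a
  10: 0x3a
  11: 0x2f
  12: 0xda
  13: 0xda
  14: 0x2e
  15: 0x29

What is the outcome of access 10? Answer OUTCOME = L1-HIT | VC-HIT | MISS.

OUTCOME = L1-HIT

0: 0xd8 (blk 27, set 3) → MISS  vc=[]
1: 0xda (blk 27, set 3) → L1-HIT  vc=[]
2: 0xdd (blk 27, set 3) → L1-HIT  vc=[]
3: 0xce (blk 25, set 1) → MISS  vc=[]
4: 0x5d (blk 11, set 3) → MISS  vc=[27]
5: 0xc8 (blk 25, set 1) → L1-HIT  vc=[27]
6: 0xd8 (blk 27, set 3) → VC-HIT  vc=[11]
7: 0xda (blk 27, set 3) → L1-HIT  vc=[11]
8: 0xc8 (blk 25, set 1) → L1-HIT  vc=[11]
9: 0x3a (blk 7, set 3) → MISS  vc=[11, 27]
10: 0x3a (blk 7, set 3) → L1-HIT  vc=[11, 27]
11: 0x2f (blk 5, set 1) → MISS  vc=[11, 27, 25]
12: 0xda (blk 27, set 3) → VC-HIT  vc=[11, 7, 25]
13: 0xda (blk 27, set 3) → L1-HIT  vc=[11, 7, 25]
14: 0x2e (blk 5, set 1) → L1-HIT  vc=[11, 7, 25]
15: 0x29 (blk 5, set 1) → L1-HIT  vc=[11, 7, 25]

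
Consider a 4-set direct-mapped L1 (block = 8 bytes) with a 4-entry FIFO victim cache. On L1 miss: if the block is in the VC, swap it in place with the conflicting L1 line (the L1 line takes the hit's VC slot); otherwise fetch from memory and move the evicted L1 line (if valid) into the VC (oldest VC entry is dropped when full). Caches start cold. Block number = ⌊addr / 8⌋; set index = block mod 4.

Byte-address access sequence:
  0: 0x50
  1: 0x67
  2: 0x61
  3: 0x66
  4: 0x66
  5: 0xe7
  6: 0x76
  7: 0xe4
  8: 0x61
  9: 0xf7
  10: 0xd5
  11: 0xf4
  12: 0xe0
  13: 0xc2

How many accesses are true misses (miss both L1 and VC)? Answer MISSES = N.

#0 0x50→b10/s2 MISS; vc=[]
#1 0x67→b12/s0 MISS; vc=[]
#2 0x61→b12/s0 L1-HIT; vc=[]
#3 0x66→b12/s0 L1-HIT; vc=[]
#4 0x66→b12/s0 L1-HIT; vc=[]
#5 0xe7→b28/s0 MISS; vc=[12]
#6 0x76→b14/s2 MISS; vc=[12,10]
#7 0xe4→b28/s0 L1-HIT; vc=[12,10]
#8 0x61→b12/s0 VC-HIT; vc=[28,10]
#9 0xf7→b30/s2 MISS; vc=[28,10,14]
#10 0xd5→b26/s2 MISS; vc=[28,10,14,30]
#11 0xf4→b30/s2 VC-HIT; vc=[28,10,14,26]
#12 0xe0→b28/s0 VC-HIT; vc=[12,10,14,26]
#13 0xc2→b24/s0 MISS; vc=[10,14,26,28]

MISSES = 7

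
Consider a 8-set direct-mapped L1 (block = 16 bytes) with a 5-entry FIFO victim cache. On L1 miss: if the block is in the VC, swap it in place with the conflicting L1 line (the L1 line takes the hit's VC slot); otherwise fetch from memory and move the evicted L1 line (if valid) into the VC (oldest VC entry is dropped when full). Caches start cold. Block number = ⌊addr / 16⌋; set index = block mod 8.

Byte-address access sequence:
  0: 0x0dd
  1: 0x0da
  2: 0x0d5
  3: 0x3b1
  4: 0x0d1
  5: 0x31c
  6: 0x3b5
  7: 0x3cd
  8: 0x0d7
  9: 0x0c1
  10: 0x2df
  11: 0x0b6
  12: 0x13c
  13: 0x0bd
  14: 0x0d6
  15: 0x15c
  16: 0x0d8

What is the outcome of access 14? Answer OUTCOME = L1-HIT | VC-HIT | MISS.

0: 0xdd (blk 13, set 5) → MISS  vc=[]
1: 0xda (blk 13, set 5) → L1-HIT  vc=[]
2: 0xd5 (blk 13, set 5) → L1-HIT  vc=[]
3: 0x3b1 (blk 59, set 3) → MISS  vc=[]
4: 0xd1 (blk 13, set 5) → L1-HIT  vc=[]
5: 0x31c (blk 49, set 1) → MISS  vc=[]
6: 0x3b5 (blk 59, set 3) → L1-HIT  vc=[]
7: 0x3cd (blk 60, set 4) → MISS  vc=[]
8: 0xd7 (blk 13, set 5) → L1-HIT  vc=[]
9: 0xc1 (blk 12, set 4) → MISS  vc=[60]
10: 0x2df (blk 45, set 5) → MISS  vc=[60, 13]
11: 0xb6 (blk 11, set 3) → MISS  vc=[60, 13, 59]
12: 0x13c (blk 19, set 3) → MISS  vc=[60, 13, 59, 11]
13: 0xbd (blk 11, set 3) → VC-HIT  vc=[60, 13, 59, 19]
14: 0xd6 (blk 13, set 5) → VC-HIT  vc=[60, 45, 59, 19]
15: 0x15c (blk 21, set 5) → MISS  vc=[60, 45, 59, 19, 13]
16: 0xd8 (blk 13, set 5) → VC-HIT  vc=[60, 45, 59, 19, 21]

OUTCOME = VC-HIT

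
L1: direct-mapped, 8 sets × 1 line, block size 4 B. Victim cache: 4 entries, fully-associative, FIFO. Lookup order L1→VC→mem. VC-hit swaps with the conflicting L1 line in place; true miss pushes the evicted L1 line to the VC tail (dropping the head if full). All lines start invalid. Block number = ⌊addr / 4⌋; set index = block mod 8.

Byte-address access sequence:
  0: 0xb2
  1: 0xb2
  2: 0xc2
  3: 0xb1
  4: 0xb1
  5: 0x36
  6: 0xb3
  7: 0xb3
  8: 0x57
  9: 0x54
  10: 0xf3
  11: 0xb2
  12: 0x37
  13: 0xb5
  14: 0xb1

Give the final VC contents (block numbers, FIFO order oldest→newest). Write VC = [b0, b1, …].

VC = [21, 60, 13]

  [0] addr=0xb2 blk=44 s=4: MISS | VC []
  [1] addr=0xb2 blk=44 s=4: L1-HIT | VC []
  [2] addr=0xc2 blk=48 s=0: MISS | VC []
  [3] addr=0xb1 blk=44 s=4: L1-HIT | VC []
  [4] addr=0xb1 blk=44 s=4: L1-HIT | VC []
  [5] addr=0x36 blk=13 s=5: MISS | VC []
  [6] addr=0xb3 blk=44 s=4: L1-HIT | VC []
  [7] addr=0xb3 blk=44 s=4: L1-HIT | VC []
  [8] addr=0x57 blk=21 s=5: MISS | VC [13]
  [9] addr=0x54 blk=21 s=5: L1-HIT | VC [13]
  [10] addr=0xf3 blk=60 s=4: MISS | VC [13, 44]
  [11] addr=0xb2 blk=44 s=4: VC-HIT | VC [13, 60]
  [12] addr=0x37 blk=13 s=5: VC-HIT | VC [21, 60]
  [13] addr=0xb5 blk=45 s=5: MISS | VC [21, 60, 13]
  [14] addr=0xb1 blk=44 s=4: L1-HIT | VC [21, 60, 13]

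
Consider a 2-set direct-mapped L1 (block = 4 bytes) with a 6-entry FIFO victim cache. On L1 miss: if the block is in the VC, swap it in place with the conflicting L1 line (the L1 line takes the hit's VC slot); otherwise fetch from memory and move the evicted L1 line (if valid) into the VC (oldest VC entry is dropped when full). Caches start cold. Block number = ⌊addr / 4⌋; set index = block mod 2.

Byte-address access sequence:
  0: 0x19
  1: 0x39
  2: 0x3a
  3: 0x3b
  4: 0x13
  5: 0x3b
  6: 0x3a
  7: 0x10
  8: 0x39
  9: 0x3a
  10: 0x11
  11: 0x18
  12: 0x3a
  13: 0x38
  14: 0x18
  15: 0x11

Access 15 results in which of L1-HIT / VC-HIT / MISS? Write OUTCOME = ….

OUTCOME = VC-HIT

#0 0x19→b6/s0 MISS; vc=[]
#1 0x39→b14/s0 MISS; vc=[6]
#2 0x3a→b14/s0 L1-HIT; vc=[6]
#3 0x3b→b14/s0 L1-HIT; vc=[6]
#4 0x13→b4/s0 MISS; vc=[6,14]
#5 0x3b→b14/s0 VC-HIT; vc=[6,4]
#6 0x3a→b14/s0 L1-HIT; vc=[6,4]
#7 0x10→b4/s0 VC-HIT; vc=[6,14]
#8 0x39→b14/s0 VC-HIT; vc=[6,4]
#9 0x3a→b14/s0 L1-HIT; vc=[6,4]
#10 0x11→b4/s0 VC-HIT; vc=[6,14]
#11 0x18→b6/s0 VC-HIT; vc=[4,14]
#12 0x3a→b14/s0 VC-HIT; vc=[4,6]
#13 0x38→b14/s0 L1-HIT; vc=[4,6]
#14 0x18→b6/s0 VC-HIT; vc=[4,14]
#15 0x11→b4/s0 VC-HIT; vc=[6,14]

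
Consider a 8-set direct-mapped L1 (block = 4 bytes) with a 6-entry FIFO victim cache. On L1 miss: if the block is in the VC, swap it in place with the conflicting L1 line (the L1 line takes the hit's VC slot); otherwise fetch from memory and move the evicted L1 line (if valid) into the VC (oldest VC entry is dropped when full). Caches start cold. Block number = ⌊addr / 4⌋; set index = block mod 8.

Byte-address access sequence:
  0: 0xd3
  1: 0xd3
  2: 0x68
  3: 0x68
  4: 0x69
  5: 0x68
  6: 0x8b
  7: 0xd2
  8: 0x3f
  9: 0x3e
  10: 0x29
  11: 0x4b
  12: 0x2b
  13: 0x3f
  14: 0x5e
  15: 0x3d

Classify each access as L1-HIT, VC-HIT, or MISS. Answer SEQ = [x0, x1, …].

0: 0xd3 (blk 52, set 4) → MISS  vc=[]
1: 0xd3 (blk 52, set 4) → L1-HIT  vc=[]
2: 0x68 (blk 26, set 2) → MISS  vc=[]
3: 0x68 (blk 26, set 2) → L1-HIT  vc=[]
4: 0x69 (blk 26, set 2) → L1-HIT  vc=[]
5: 0x68 (blk 26, set 2) → L1-HIT  vc=[]
6: 0x8b (blk 34, set 2) → MISS  vc=[26]
7: 0xd2 (blk 52, set 4) → L1-HIT  vc=[26]
8: 0x3f (blk 15, set 7) → MISS  vc=[26]
9: 0x3e (blk 15, set 7) → L1-HIT  vc=[26]
10: 0x29 (blk 10, set 2) → MISS  vc=[26, 34]
11: 0x4b (blk 18, set 2) → MISS  vc=[26, 34, 10]
12: 0x2b (blk 10, set 2) → VC-HIT  vc=[26, 34, 18]
13: 0x3f (blk 15, set 7) → L1-HIT  vc=[26, 34, 18]
14: 0x5e (blk 23, set 7) → MISS  vc=[26, 34, 18, 15]
15: 0x3d (blk 15, set 7) → VC-HIT  vc=[26, 34, 18, 23]

SEQ = [MISS, L1-HIT, MISS, L1-HIT, L1-HIT, L1-HIT, MISS, L1-HIT, MISS, L1-HIT, MISS, MISS, VC-HIT, L1-HIT, MISS, VC-HIT]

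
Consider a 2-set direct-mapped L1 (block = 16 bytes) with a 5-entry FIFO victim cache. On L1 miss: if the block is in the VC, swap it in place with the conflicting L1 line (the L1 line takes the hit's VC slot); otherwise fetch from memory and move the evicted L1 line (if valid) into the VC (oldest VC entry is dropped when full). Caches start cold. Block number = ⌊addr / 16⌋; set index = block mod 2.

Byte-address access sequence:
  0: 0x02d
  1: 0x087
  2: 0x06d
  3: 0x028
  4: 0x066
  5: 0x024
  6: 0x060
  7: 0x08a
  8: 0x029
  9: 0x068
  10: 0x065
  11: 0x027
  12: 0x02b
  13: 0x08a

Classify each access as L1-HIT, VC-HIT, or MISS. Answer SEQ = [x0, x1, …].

0: 0x2d (blk 2, set 0) → MISS  vc=[]
1: 0x87 (blk 8, set 0) → MISS  vc=[2]
2: 0x6d (blk 6, set 0) → MISS  vc=[2, 8]
3: 0x28 (blk 2, set 0) → VC-HIT  vc=[6, 8]
4: 0x66 (blk 6, set 0) → VC-HIT  vc=[2, 8]
5: 0x24 (blk 2, set 0) → VC-HIT  vc=[6, 8]
6: 0x60 (blk 6, set 0) → VC-HIT  vc=[2, 8]
7: 0x8a (blk 8, set 0) → VC-HIT  vc=[2, 6]
8: 0x29 (blk 2, set 0) → VC-HIT  vc=[8, 6]
9: 0x68 (blk 6, set 0) → VC-HIT  vc=[8, 2]
10: 0x65 (blk 6, set 0) → L1-HIT  vc=[8, 2]
11: 0x27 (blk 2, set 0) → VC-HIT  vc=[8, 6]
12: 0x2b (blk 2, set 0) → L1-HIT  vc=[8, 6]
13: 0x8a (blk 8, set 0) → VC-HIT  vc=[2, 6]

SEQ = [MISS, MISS, MISS, VC-HIT, VC-HIT, VC-HIT, VC-HIT, VC-HIT, VC-HIT, VC-HIT, L1-HIT, VC-HIT, L1-HIT, VC-HIT]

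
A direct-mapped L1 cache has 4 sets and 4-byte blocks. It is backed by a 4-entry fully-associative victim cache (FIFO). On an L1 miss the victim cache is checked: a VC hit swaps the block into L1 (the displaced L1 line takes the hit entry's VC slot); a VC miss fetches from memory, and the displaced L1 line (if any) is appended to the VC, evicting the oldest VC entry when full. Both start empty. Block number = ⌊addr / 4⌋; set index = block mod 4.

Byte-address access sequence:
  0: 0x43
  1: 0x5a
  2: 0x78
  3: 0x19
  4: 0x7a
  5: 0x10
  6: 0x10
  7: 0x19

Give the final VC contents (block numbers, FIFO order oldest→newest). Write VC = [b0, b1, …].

0: 0x43 (blk 16, set 0) → MISS  vc=[]
1: 0x5a (blk 22, set 2) → MISS  vc=[]
2: 0x78 (blk 30, set 2) → MISS  vc=[22]
3: 0x19 (blk 6, set 2) → MISS  vc=[22, 30]
4: 0x7a (blk 30, set 2) → VC-HIT  vc=[22, 6]
5: 0x10 (blk 4, set 0) → MISS  vc=[22, 6, 16]
6: 0x10 (blk 4, set 0) → L1-HIT  vc=[22, 6, 16]
7: 0x19 (blk 6, set 2) → VC-HIT  vc=[22, 30, 16]

VC = [22, 30, 16]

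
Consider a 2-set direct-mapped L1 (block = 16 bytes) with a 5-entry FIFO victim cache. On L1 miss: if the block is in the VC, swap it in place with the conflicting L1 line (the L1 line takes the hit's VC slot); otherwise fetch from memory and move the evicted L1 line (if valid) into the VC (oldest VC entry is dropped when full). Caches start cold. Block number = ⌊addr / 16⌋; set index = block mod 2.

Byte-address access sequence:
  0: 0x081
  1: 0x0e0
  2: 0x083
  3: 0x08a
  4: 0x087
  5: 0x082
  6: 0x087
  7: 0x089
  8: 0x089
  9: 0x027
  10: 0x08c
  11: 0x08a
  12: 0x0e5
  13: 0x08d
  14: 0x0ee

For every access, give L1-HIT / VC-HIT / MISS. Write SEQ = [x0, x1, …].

SEQ = [MISS, MISS, VC-HIT, L1-HIT, L1-HIT, L1-HIT, L1-HIT, L1-HIT, L1-HIT, MISS, VC-HIT, L1-HIT, VC-HIT, VC-HIT, VC-HIT]

  [0] addr=0x81 blk=8 s=0: MISS | VC []
  [1] addr=0xe0 blk=14 s=0: MISS | VC [8]
  [2] addr=0x83 blk=8 s=0: VC-HIT | VC [14]
  [3] addr=0x8a blk=8 s=0: L1-HIT | VC [14]
  [4] addr=0x87 blk=8 s=0: L1-HIT | VC [14]
  [5] addr=0x82 blk=8 s=0: L1-HIT | VC [14]
  [6] addr=0x87 blk=8 s=0: L1-HIT | VC [14]
  [7] addr=0x89 blk=8 s=0: L1-HIT | VC [14]
  [8] addr=0x89 blk=8 s=0: L1-HIT | VC [14]
  [9] addr=0x27 blk=2 s=0: MISS | VC [14, 8]
  [10] addr=0x8c blk=8 s=0: VC-HIT | VC [14, 2]
  [11] addr=0x8a blk=8 s=0: L1-HIT | VC [14, 2]
  [12] addr=0xe5 blk=14 s=0: VC-HIT | VC [8, 2]
  [13] addr=0x8d blk=8 s=0: VC-HIT | VC [14, 2]
  [14] addr=0xee blk=14 s=0: VC-HIT | VC [8, 2]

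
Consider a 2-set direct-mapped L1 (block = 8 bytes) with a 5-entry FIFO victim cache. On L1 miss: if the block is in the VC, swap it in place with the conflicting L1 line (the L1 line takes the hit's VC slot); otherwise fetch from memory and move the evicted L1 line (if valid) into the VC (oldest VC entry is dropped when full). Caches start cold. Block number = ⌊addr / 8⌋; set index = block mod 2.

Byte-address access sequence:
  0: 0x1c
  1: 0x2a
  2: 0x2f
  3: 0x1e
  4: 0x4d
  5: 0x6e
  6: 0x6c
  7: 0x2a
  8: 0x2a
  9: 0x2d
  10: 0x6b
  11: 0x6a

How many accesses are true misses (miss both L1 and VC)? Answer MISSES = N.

0: 0x1c (blk 3, set 1) → MISS  vc=[]
1: 0x2a (blk 5, set 1) → MISS  vc=[3]
2: 0x2f (blk 5, set 1) → L1-HIT  vc=[3]
3: 0x1e (blk 3, set 1) → VC-HIT  vc=[5]
4: 0x4d (blk 9, set 1) → MISS  vc=[5, 3]
5: 0x6e (blk 13, set 1) → MISS  vc=[5, 3, 9]
6: 0x6c (blk 13, set 1) → L1-HIT  vc=[5, 3, 9]
7: 0x2a (blk 5, set 1) → VC-HIT  vc=[13, 3, 9]
8: 0x2a (blk 5, set 1) → L1-HIT  vc=[13, 3, 9]
9: 0x2d (blk 5, set 1) → L1-HIT  vc=[13, 3, 9]
10: 0x6b (blk 13, set 1) → VC-HIT  vc=[5, 3, 9]
11: 0x6a (blk 13, set 1) → L1-HIT  vc=[5, 3, 9]

MISSES = 4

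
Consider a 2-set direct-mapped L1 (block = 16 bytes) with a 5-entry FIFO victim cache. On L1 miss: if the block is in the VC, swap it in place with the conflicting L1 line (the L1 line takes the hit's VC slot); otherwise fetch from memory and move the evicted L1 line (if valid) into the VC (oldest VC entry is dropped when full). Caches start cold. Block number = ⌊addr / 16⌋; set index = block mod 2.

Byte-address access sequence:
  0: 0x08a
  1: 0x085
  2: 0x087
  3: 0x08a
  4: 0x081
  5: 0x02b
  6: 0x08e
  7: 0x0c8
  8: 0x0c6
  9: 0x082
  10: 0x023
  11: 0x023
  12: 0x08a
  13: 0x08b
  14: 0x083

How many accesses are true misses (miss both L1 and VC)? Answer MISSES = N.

MISSES = 3

#0 0x8a→b8/s0 MISS; vc=[]
#1 0x85→b8/s0 L1-HIT; vc=[]
#2 0x87→b8/s0 L1-HIT; vc=[]
#3 0x8a→b8/s0 L1-HIT; vc=[]
#4 0x81→b8/s0 L1-HIT; vc=[]
#5 0x2b→b2/s0 MISS; vc=[8]
#6 0x8e→b8/s0 VC-HIT; vc=[2]
#7 0xc8→b12/s0 MISS; vc=[2,8]
#8 0xc6→b12/s0 L1-HIT; vc=[2,8]
#9 0x82→b8/s0 VC-HIT; vc=[2,12]
#10 0x23→b2/s0 VC-HIT; vc=[8,12]
#11 0x23→b2/s0 L1-HIT; vc=[8,12]
#12 0x8a→b8/s0 VC-HIT; vc=[2,12]
#13 0x8b→b8/s0 L1-HIT; vc=[2,12]
#14 0x83→b8/s0 L1-HIT; vc=[2,12]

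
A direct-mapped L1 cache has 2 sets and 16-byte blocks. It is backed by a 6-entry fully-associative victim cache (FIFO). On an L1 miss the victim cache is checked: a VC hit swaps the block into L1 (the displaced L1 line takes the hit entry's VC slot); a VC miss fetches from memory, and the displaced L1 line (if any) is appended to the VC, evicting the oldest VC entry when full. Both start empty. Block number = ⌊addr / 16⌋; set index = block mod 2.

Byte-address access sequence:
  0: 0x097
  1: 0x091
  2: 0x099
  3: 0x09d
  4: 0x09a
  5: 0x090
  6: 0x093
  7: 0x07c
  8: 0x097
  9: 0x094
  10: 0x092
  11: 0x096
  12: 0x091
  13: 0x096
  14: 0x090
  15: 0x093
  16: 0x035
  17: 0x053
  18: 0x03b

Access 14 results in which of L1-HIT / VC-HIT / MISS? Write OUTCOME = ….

  [0] addr=0x97 blk=9 s=1: MISS | VC []
  [1] addr=0x91 blk=9 s=1: L1-HIT | VC []
  [2] addr=0x99 blk=9 s=1: L1-HIT | VC []
  [3] addr=0x9d blk=9 s=1: L1-HIT | VC []
  [4] addr=0x9a blk=9 s=1: L1-HIT | VC []
  [5] addr=0x90 blk=9 s=1: L1-HIT | VC []
  [6] addr=0x93 blk=9 s=1: L1-HIT | VC []
  [7] addr=0x7c blk=7 s=1: MISS | VC [9]
  [8] addr=0x97 blk=9 s=1: VC-HIT | VC [7]
  [9] addr=0x94 blk=9 s=1: L1-HIT | VC [7]
  [10] addr=0x92 blk=9 s=1: L1-HIT | VC [7]
  [11] addr=0x96 blk=9 s=1: L1-HIT | VC [7]
  [12] addr=0x91 blk=9 s=1: L1-HIT | VC [7]
  [13] addr=0x96 blk=9 s=1: L1-HIT | VC [7]
  [14] addr=0x90 blk=9 s=1: L1-HIT | VC [7]
  [15] addr=0x93 blk=9 s=1: L1-HIT | VC [7]
  [16] addr=0x35 blk=3 s=1: MISS | VC [7, 9]
  [17] addr=0x53 blk=5 s=1: MISS | VC [7, 9, 3]
  [18] addr=0x3b blk=3 s=1: VC-HIT | VC [7, 9, 5]

OUTCOME = L1-HIT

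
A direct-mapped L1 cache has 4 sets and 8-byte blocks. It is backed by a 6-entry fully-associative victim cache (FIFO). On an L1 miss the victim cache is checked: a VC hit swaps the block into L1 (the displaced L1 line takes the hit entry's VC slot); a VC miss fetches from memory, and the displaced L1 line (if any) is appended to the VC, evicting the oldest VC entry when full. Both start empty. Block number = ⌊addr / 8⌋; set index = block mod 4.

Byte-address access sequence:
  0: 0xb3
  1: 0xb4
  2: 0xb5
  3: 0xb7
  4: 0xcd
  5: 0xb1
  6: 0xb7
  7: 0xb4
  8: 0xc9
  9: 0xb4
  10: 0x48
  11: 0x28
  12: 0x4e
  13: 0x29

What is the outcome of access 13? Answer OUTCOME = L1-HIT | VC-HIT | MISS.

#0 0xb3→b22/s2 MISS; vc=[]
#1 0xb4→b22/s2 L1-HIT; vc=[]
#2 0xb5→b22/s2 L1-HIT; vc=[]
#3 0xb7→b22/s2 L1-HIT; vc=[]
#4 0xcd→b25/s1 MISS; vc=[]
#5 0xb1→b22/s2 L1-HIT; vc=[]
#6 0xb7→b22/s2 L1-HIT; vc=[]
#7 0xb4→b22/s2 L1-HIT; vc=[]
#8 0xc9→b25/s1 L1-HIT; vc=[]
#9 0xb4→b22/s2 L1-HIT; vc=[]
#10 0x48→b9/s1 MISS; vc=[25]
#11 0x28→b5/s1 MISS; vc=[25,9]
#12 0x4e→b9/s1 VC-HIT; vc=[25,5]
#13 0x29→b5/s1 VC-HIT; vc=[25,9]

OUTCOME = VC-HIT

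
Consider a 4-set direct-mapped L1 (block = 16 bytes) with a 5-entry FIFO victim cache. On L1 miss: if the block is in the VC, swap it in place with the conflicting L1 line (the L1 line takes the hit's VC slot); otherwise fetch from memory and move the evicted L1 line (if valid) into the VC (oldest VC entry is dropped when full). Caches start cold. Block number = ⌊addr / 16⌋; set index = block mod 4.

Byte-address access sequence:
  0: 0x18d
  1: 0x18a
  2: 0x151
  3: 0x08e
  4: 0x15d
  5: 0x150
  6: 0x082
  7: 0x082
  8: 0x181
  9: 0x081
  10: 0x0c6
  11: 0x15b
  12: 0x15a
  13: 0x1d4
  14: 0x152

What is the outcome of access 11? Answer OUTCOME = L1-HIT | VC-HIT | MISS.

OUTCOME = L1-HIT

  [0] addr=0x18d blk=24 s=0: MISS | VC []
  [1] addr=0x18a blk=24 s=0: L1-HIT | VC []
  [2] addr=0x151 blk=21 s=1: MISS | VC []
  [3] addr=0x8e blk=8 s=0: MISS | VC [24]
  [4] addr=0x15d blk=21 s=1: L1-HIT | VC [24]
  [5] addr=0x150 blk=21 s=1: L1-HIT | VC [24]
  [6] addr=0x82 blk=8 s=0: L1-HIT | VC [24]
  [7] addr=0x82 blk=8 s=0: L1-HIT | VC [24]
  [8] addr=0x181 blk=24 s=0: VC-HIT | VC [8]
  [9] addr=0x81 blk=8 s=0: VC-HIT | VC [24]
  [10] addr=0xc6 blk=12 s=0: MISS | VC [24, 8]
  [11] addr=0x15b blk=21 s=1: L1-HIT | VC [24, 8]
  [12] addr=0x15a blk=21 s=1: L1-HIT | VC [24, 8]
  [13] addr=0x1d4 blk=29 s=1: MISS | VC [24, 8, 21]
  [14] addr=0x152 blk=21 s=1: VC-HIT | VC [24, 8, 29]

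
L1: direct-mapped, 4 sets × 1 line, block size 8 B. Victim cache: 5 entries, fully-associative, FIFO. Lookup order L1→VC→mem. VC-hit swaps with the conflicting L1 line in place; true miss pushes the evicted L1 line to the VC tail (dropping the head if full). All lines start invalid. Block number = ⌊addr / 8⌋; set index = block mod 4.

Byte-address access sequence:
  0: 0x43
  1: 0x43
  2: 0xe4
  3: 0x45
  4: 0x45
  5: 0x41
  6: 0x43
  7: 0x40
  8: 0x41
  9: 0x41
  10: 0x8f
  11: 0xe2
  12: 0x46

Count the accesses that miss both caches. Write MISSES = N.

#0 0x43→b8/s0 MISS; vc=[]
#1 0x43→b8/s0 L1-HIT; vc=[]
#2 0xe4→b28/s0 MISS; vc=[8]
#3 0x45→b8/s0 VC-HIT; vc=[28]
#4 0x45→b8/s0 L1-HIT; vc=[28]
#5 0x41→b8/s0 L1-HIT; vc=[28]
#6 0x43→b8/s0 L1-HIT; vc=[28]
#7 0x40→b8/s0 L1-HIT; vc=[28]
#8 0x41→b8/s0 L1-HIT; vc=[28]
#9 0x41→b8/s0 L1-HIT; vc=[28]
#10 0x8f→b17/s1 MISS; vc=[28]
#11 0xe2→b28/s0 VC-HIT; vc=[8]
#12 0x46→b8/s0 VC-HIT; vc=[28]

MISSES = 3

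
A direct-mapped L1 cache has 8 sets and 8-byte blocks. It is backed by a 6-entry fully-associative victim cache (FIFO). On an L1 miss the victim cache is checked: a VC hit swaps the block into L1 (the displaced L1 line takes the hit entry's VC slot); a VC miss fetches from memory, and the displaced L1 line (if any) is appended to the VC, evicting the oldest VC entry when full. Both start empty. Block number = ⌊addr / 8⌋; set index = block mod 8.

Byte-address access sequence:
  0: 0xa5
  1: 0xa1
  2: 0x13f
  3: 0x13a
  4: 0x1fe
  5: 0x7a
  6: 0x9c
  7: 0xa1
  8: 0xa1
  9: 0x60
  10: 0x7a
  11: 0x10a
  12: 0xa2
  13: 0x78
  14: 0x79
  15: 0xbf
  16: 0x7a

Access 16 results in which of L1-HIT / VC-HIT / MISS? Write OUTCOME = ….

OUTCOME = VC-HIT

  [0] addr=0xa5 blk=20 s=4: MISS | VC []
  [1] addr=0xa1 blk=20 s=4: L1-HIT | VC []
  [2] addr=0x13f blk=39 s=7: MISS | VC []
  [3] addr=0x13a blk=39 s=7: L1-HIT | VC []
  [4] addr=0x1fe blk=63 s=7: MISS | VC [39]
  [5] addr=0x7a blk=15 s=7: MISS | VC [39, 63]
  [6] addr=0x9c blk=19 s=3: MISS | VC [39, 63]
  [7] addr=0xa1 blk=20 s=4: L1-HIT | VC [39, 63]
  [8] addr=0xa1 blk=20 s=4: L1-HIT | VC [39, 63]
  [9] addr=0x60 blk=12 s=4: MISS | VC [39, 63, 20]
  [10] addr=0x7a blk=15 s=7: L1-HIT | VC [39, 63, 20]
  [11] addr=0x10a blk=33 s=1: MISS | VC [39, 63, 20]
  [12] addr=0xa2 blk=20 s=4: VC-HIT | VC [39, 63, 12]
  [13] addr=0x78 blk=15 s=7: L1-HIT | VC [39, 63, 12]
  [14] addr=0x79 blk=15 s=7: L1-HIT | VC [39, 63, 12]
  [15] addr=0xbf blk=23 s=7: MISS | VC [39, 63, 12, 15]
  [16] addr=0x7a blk=15 s=7: VC-HIT | VC [39, 63, 12, 23]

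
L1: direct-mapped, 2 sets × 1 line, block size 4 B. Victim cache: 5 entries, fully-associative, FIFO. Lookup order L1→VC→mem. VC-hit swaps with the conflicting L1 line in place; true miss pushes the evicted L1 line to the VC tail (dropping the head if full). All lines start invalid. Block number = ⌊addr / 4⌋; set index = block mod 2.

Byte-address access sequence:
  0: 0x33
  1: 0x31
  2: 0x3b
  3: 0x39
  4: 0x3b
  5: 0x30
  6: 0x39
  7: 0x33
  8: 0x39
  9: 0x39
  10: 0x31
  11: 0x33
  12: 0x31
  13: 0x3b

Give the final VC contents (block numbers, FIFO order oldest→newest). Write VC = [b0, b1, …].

VC = [12]

#0 0x33→b12/s0 MISS; vc=[]
#1 0x31→b12/s0 L1-HIT; vc=[]
#2 0x3b→b14/s0 MISS; vc=[12]
#3 0x39→b14/s0 L1-HIT; vc=[12]
#4 0x3b→b14/s0 L1-HIT; vc=[12]
#5 0x30→b12/s0 VC-HIT; vc=[14]
#6 0x39→b14/s0 VC-HIT; vc=[12]
#7 0x33→b12/s0 VC-HIT; vc=[14]
#8 0x39→b14/s0 VC-HIT; vc=[12]
#9 0x39→b14/s0 L1-HIT; vc=[12]
#10 0x31→b12/s0 VC-HIT; vc=[14]
#11 0x33→b12/s0 L1-HIT; vc=[14]
#12 0x31→b12/s0 L1-HIT; vc=[14]
#13 0x3b→b14/s0 VC-HIT; vc=[12]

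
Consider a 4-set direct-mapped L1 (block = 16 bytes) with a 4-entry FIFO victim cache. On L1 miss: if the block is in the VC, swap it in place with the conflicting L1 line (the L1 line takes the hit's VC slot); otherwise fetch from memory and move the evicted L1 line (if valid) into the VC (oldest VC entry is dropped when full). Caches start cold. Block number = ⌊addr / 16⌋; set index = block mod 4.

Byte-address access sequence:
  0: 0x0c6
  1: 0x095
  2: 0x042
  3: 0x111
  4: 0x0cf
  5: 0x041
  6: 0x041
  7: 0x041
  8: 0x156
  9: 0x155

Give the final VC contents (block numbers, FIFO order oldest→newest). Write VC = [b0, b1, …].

VC = [12, 9, 17]

  [0] addr=0xc6 blk=12 s=0: MISS | VC []
  [1] addr=0x95 blk=9 s=1: MISS | VC []
  [2] addr=0x42 blk=4 s=0: MISS | VC [12]
  [3] addr=0x111 blk=17 s=1: MISS | VC [12, 9]
  [4] addr=0xcf blk=12 s=0: VC-HIT | VC [4, 9]
  [5] addr=0x41 blk=4 s=0: VC-HIT | VC [12, 9]
  [6] addr=0x41 blk=4 s=0: L1-HIT | VC [12, 9]
  [7] addr=0x41 blk=4 s=0: L1-HIT | VC [12, 9]
  [8] addr=0x156 blk=21 s=1: MISS | VC [12, 9, 17]
  [9] addr=0x155 blk=21 s=1: L1-HIT | VC [12, 9, 17]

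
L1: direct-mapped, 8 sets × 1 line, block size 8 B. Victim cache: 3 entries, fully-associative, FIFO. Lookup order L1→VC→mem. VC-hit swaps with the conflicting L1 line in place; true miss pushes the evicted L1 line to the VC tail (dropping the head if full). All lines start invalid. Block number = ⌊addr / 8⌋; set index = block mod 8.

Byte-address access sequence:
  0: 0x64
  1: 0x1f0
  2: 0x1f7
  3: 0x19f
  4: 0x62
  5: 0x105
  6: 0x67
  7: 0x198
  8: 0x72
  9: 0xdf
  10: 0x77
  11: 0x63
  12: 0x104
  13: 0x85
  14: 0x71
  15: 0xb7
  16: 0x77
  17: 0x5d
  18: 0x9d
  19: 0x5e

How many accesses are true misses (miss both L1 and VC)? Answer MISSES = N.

MISSES = 10

#0 0x64→b12/s4 MISS; vc=[]
#1 0x1f0→b62/s6 MISS; vc=[]
#2 0x1f7→b62/s6 L1-HIT; vc=[]
#3 0x19f→b51/s3 MISS; vc=[]
#4 0x62→b12/s4 L1-HIT; vc=[]
#5 0x105→b32/s0 MISS; vc=[]
#6 0x67→b12/s4 L1-HIT; vc=[]
#7 0x198→b51/s3 L1-HIT; vc=[]
#8 0x72→b14/s6 MISS; vc=[62]
#9 0xdf→b27/s3 MISS; vc=[62,51]
#10 0x77→b14/s6 L1-HIT; vc=[62,51]
#11 0x63→b12/s4 L1-HIT; vc=[62,51]
#12 0x104→b32/s0 L1-HIT; vc=[62,51]
#13 0x85→b16/s0 MISS; vc=[62,51,32]
#14 0x71→b14/s6 L1-HIT; vc=[62,51,32]
#15 0xb7→b22/s6 MISS; vc=[51,32,14]
#16 0x77→b14/s6 VC-HIT; vc=[51,32,22]
#17 0x5d→b11/s3 MISS; vc=[32,22,27]
#18 0x9d→b19/s3 MISS; vc=[22,27,11]
#19 0x5e→b11/s3 VC-HIT; vc=[22,27,19]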